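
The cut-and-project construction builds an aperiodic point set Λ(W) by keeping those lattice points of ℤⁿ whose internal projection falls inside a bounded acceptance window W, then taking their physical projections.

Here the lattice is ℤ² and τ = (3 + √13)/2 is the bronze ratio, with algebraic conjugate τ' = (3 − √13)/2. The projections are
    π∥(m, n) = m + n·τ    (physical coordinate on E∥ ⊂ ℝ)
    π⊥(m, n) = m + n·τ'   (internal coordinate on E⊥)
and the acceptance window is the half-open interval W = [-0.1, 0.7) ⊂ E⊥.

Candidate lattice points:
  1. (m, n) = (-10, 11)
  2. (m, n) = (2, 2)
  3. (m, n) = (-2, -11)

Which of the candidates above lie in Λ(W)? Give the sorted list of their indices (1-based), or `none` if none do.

Numerically τ ≈ 3.30278 and τ' = −1/τ ≈ -0.30278.
candidate 1: (m,n)=(-10,11) → π∥ = -10+11·τ ≈ 26.33053, π⊥ = -10+11·τ' ≈ -13.33053 ∉ [-0.1, 0.7) ⇒ out
candidate 2: (m,n)=(2,2) → π∥ = 2+2·τ ≈ 8.60555, π⊥ = 2+2·τ' ≈ 1.39445 ∉ [-0.1, 0.7) ⇒ out
candidate 3: (m,n)=(-2,-11) → π∥ = -2-11·τ ≈ -38.33053, π⊥ = -2-11·τ' ≈ 1.33053 ∉ [-0.1, 0.7) ⇒ out

none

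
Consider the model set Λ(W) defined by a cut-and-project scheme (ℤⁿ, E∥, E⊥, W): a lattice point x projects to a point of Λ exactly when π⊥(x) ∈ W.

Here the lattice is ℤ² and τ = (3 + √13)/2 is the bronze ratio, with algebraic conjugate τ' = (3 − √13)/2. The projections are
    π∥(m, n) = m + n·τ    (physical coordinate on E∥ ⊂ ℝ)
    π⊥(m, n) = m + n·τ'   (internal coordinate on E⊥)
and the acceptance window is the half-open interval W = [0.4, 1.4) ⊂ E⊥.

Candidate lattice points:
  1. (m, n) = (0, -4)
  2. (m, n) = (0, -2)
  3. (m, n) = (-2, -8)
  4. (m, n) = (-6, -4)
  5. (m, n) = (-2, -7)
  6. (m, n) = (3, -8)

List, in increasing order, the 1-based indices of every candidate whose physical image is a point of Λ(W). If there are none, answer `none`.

Numerically τ ≈ 3.30278 and τ' = −1/τ ≈ -0.30278.
[1] lift (0,-4): star map gives 1.21110; window check 0.4 ≤ 1.21110 < 1.4 is true → IN Λ
[2] lift (0,-2): star map gives 0.60555; window check 0.4 ≤ 0.60555 < 1.4 is true → IN Λ
[3] lift (-2,-8): star map gives 0.42221; window check 0.4 ≤ 0.42221 < 1.4 is true → IN Λ
[4] lift (-6,-4): star map gives -4.78890; window check 0.4 ≤ -4.78890 < 1.4 is false → out
[5] lift (-2,-7): star map gives 0.11943; window check 0.4 ≤ 0.11943 < 1.4 is false → out
[6] lift (3,-8): star map gives 5.42221; window check 0.4 ≤ 5.42221 < 1.4 is false → out

1, 2, 3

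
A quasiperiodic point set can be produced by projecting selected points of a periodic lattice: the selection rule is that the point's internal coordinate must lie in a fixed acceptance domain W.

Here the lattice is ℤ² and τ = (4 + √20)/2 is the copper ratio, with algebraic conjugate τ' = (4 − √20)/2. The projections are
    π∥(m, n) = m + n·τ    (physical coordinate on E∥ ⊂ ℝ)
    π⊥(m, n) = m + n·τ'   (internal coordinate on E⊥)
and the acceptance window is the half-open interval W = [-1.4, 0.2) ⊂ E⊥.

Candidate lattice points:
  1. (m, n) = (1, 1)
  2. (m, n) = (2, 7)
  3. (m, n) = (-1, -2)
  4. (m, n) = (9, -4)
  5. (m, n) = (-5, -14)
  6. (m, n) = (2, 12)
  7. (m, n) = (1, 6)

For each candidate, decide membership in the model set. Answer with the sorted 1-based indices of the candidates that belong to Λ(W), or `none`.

3, 6, 7

τ' = (4−√20)/2 ≈ -0.236068.
#1 (1,1): internal coord 1 + (1)·τ' = +0.763932; +0.763932 ∉ [-1.4, 0.2) → out
#2 (2,7): internal coord 2 + (7)·τ' = +0.347524; +0.347524 ∉ [-1.4, 0.2) → out
#3 (-1,-2): internal coord -1 + (-2)·τ' = -0.527864; -0.527864 ∈ [-1.4, 0.2) → IN Λ
#4 (9,-4): internal coord 9 + (-4)·τ' = +9.944272; +9.944272 ∉ [-1.4, 0.2) → out
#5 (-5,-14): internal coord -5 + (-14)·τ' = -1.695048; -1.695048 ∉ [-1.4, 0.2) → out
#6 (2,12): internal coord 2 + (12)·τ' = -0.832816; -0.832816 ∈ [-1.4, 0.2) → IN Λ
#7 (1,6): internal coord 1 + (6)·τ' = -0.416408; -0.416408 ∈ [-1.4, 0.2) → IN Λ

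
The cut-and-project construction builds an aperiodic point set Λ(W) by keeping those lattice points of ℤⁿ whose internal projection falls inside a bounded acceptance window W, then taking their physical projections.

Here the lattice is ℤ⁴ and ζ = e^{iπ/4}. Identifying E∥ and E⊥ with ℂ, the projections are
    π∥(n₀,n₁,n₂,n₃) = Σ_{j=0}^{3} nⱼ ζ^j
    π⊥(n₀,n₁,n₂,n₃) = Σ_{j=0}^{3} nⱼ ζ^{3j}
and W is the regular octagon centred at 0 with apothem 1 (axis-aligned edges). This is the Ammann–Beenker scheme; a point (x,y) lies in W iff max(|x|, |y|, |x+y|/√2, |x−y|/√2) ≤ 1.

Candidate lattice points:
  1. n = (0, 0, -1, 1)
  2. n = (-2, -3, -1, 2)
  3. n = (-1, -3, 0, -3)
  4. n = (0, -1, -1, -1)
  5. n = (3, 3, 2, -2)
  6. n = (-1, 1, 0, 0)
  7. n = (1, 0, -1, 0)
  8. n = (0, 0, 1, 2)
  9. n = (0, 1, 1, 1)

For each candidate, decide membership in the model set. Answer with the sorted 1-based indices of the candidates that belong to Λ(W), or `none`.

4, 9

Internal map: ζ^{3j} for j=0..3 gives (1,0), (−√2/2,√2/2), (0,−1), (√2/2,√2/2).
#1 (0, 0, -1, 1): internal (0.70711, 1.70711); octagon support 1.70711 vs apothem 1 → ∉ W
#2 (-2, -3, -1, 2): internal (1.53553, 0.29289); octagon support 1.53553 vs apothem 1 → ∉ W
#3 (-1, -3, 0, -3): internal (-1.00000, -4.24264); octagon support 4.24264 vs apothem 1 → ∉ W
#4 (0, -1, -1, -1): internal (0.00000, -0.41421); octagon support 0.41421 vs apothem 1 → ∈ W
#5 (3, 3, 2, -2): internal (-0.53553, -1.29289); octagon support 1.29289 vs apothem 1 → ∉ W
#6 (-1, 1, 0, 0): internal (-1.70711, 0.70711); octagon support 1.70711 vs apothem 1 → ∉ W
#7 (1, 0, -1, 0): internal (1.00000, 1.00000); octagon support 1.41421 vs apothem 1 → ∉ W
#8 (0, 0, 1, 2): internal (1.41421, 0.41421); octagon support 1.41421 vs apothem 1 → ∉ W
#9 (0, 1, 1, 1): internal (0.00000, 0.41421); octagon support 0.41421 vs apothem 1 → ∈ W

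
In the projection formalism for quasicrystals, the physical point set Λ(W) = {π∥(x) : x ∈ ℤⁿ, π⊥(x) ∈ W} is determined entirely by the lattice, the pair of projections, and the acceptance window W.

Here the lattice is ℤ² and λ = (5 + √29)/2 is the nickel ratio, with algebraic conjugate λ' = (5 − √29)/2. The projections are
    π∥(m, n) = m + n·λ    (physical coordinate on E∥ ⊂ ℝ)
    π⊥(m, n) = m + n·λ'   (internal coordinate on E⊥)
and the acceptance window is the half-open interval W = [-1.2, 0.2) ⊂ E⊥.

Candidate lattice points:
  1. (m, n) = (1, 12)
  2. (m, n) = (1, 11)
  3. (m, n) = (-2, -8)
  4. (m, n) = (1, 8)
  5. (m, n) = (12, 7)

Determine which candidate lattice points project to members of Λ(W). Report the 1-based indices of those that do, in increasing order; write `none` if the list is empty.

λ' = (5−√29)/2 ≈ -0.1926.
[1] lift (1,12): star map gives -1.3110; window check -1.2 ≤ -1.3110 < 0.2 is false → out
[2] lift (1,11): star map gives -1.1184; window check -1.2 ≤ -1.1184 < 0.2 is true → IN Λ
[3] lift (-2,-8): star map gives -0.4593; window check -1.2 ≤ -0.4593 < 0.2 is true → IN Λ
[4] lift (1,8): star map gives -0.5407; window check -1.2 ≤ -0.5407 < 0.2 is true → IN Λ
[5] lift (12,7): star map gives 10.6519; window check -1.2 ≤ 10.6519 < 0.2 is false → out

2, 3, 4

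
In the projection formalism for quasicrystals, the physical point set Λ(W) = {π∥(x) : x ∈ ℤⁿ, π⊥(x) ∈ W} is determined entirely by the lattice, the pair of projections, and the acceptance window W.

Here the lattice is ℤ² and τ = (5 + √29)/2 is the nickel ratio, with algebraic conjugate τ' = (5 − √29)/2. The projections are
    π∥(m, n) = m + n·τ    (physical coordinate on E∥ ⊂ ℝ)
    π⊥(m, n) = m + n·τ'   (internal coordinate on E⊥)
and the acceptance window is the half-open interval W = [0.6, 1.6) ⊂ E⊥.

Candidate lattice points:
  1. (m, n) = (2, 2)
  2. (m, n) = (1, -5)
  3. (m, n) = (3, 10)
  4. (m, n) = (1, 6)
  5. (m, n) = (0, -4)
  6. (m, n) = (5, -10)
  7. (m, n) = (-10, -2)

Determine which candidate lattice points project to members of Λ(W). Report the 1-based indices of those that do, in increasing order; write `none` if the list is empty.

Numerically τ ≈ 5.1926 and τ' = −1/τ ≈ -0.1926.
#1 (2,2): internal coord 2 + (2)·τ' = +1.6148; +1.6148 ∉ [0.6, 1.6) → out
#2 (1,-5): internal coord 1 + (-5)·τ' = +1.9629; +1.9629 ∉ [0.6, 1.6) → out
#3 (3,10): internal coord 3 + (10)·τ' = +1.0742; +1.0742 ∈ [0.6, 1.6) → IN Λ
#4 (1,6): internal coord 1 + (6)·τ' = -0.1555; -0.1555 ∉ [0.6, 1.6) → out
#5 (0,-4): internal coord 0 + (-4)·τ' = +0.7703; +0.7703 ∈ [0.6, 1.6) → IN Λ
#6 (5,-10): internal coord 5 + (-10)·τ' = +6.9258; +6.9258 ∉ [0.6, 1.6) → out
#7 (-10,-2): internal coord -10 + (-2)·τ' = -9.6148; -9.6148 ∉ [0.6, 1.6) → out

3, 5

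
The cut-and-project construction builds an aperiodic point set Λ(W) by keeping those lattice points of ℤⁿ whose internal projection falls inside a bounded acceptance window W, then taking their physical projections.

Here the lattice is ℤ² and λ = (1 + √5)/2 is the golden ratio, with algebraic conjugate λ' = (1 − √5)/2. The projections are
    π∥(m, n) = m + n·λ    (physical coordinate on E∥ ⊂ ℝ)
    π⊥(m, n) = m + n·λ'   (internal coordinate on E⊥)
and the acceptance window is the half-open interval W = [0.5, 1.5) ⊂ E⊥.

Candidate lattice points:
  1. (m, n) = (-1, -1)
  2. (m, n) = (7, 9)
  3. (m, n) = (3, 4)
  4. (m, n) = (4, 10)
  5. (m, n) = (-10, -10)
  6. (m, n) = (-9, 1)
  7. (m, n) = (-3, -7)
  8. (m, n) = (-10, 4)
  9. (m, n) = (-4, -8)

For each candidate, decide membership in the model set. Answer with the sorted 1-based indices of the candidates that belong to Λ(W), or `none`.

2, 3, 7, 9

λ' = (1−√5)/2 ≈ -0.618034.
candidate 1: (m,n)=(-1,-1) → π∥ = -1-1·λ ≈ -2.618034, π⊥ = -1-1·λ' ≈ -0.381966 ∉ [0.5, 1.5) ⇒ out
candidate 2: (m,n)=(7,9) → π∥ = 7+9·λ ≈ 21.562306, π⊥ = 7+9·λ' ≈ 1.437694 ∈ [0.5, 1.5) ⇒ IN Λ
candidate 3: (m,n)=(3,4) → π∥ = 3+4·λ ≈ 9.472136, π⊥ = 3+4·λ' ≈ 0.527864 ∈ [0.5, 1.5) ⇒ IN Λ
candidate 4: (m,n)=(4,10) → π∥ = 4+10·λ ≈ 20.180340, π⊥ = 4+10·λ' ≈ -2.180340 ∉ [0.5, 1.5) ⇒ out
candidate 5: (m,n)=(-10,-10) → π∥ = -10-10·λ ≈ -26.180340, π⊥ = -10-10·λ' ≈ -3.819660 ∉ [0.5, 1.5) ⇒ out
candidate 6: (m,n)=(-9,1) → π∥ = -9+1·λ ≈ -7.381966, π⊥ = -9+1·λ' ≈ -9.618034 ∉ [0.5, 1.5) ⇒ out
candidate 7: (m,n)=(-3,-7) → π∥ = -3-7·λ ≈ -14.326238, π⊥ = -3-7·λ' ≈ 1.326238 ∈ [0.5, 1.5) ⇒ IN Λ
candidate 8: (m,n)=(-10,4) → π∥ = -10+4·λ ≈ -3.527864, π⊥ = -10+4·λ' ≈ -12.472136 ∉ [0.5, 1.5) ⇒ out
candidate 9: (m,n)=(-4,-8) → π∥ = -4-8·λ ≈ -16.944272, π⊥ = -4-8·λ' ≈ 0.944272 ∈ [0.5, 1.5) ⇒ IN Λ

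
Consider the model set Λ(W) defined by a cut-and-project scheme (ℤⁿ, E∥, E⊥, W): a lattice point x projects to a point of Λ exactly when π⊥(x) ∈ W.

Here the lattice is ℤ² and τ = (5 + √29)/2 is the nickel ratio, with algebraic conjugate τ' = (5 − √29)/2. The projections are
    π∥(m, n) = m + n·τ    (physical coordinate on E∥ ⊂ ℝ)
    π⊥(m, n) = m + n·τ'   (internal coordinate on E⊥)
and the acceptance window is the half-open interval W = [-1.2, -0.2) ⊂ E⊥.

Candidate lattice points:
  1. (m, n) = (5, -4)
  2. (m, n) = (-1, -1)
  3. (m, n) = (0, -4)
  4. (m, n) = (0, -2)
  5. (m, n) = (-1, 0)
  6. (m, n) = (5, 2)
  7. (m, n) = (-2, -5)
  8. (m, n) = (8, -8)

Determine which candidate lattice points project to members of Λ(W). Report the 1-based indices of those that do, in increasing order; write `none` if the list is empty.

2, 5, 7

Numerically τ ≈ 5.19258 and τ' = −1/τ ≈ -0.19258.
#1 (5,-4): internal coord 5 + (-4)·τ' = +5.77033; +5.77033 ∉ [-1.2, -0.2) → out
#2 (-1,-1): internal coord -1 + (-1)·τ' = -0.80742; -0.80742 ∈ [-1.2, -0.2) → IN Λ
#3 (0,-4): internal coord 0 + (-4)·τ' = +0.77033; +0.77033 ∉ [-1.2, -0.2) → out
#4 (0,-2): internal coord 0 + (-2)·τ' = +0.38516; +0.38516 ∉ [-1.2, -0.2) → out
#5 (-1,0): internal coord -1 + (0)·τ' = -1.00000; -1.00000 ∈ [-1.2, -0.2) → IN Λ
#6 (5,2): internal coord 5 + (2)·τ' = +4.61484; +4.61484 ∉ [-1.2, -0.2) → out
#7 (-2,-5): internal coord -2 + (-5)·τ' = -1.03709; -1.03709 ∈ [-1.2, -0.2) → IN Λ
#8 (8,-8): internal coord 8 + (-8)·τ' = +9.54066; +9.54066 ∉ [-1.2, -0.2) → out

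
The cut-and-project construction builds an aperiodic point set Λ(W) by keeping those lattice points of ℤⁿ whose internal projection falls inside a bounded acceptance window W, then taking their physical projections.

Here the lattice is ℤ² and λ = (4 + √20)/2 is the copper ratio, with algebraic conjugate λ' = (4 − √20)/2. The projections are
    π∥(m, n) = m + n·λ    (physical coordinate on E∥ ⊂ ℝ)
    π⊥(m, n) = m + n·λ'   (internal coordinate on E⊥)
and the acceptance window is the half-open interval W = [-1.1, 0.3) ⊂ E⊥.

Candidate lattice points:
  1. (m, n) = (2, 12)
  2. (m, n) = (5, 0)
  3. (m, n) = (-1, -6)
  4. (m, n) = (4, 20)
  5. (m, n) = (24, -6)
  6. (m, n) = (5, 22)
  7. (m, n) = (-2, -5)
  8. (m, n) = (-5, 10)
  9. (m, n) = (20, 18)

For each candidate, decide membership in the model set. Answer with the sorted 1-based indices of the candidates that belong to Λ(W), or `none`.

1, 4, 6, 7

Compute λ' = (4−√20)/2 = -0.2361, so π⊥(m,n) = m -0.2361·n.
candidate 1: (m,n)=(2,12) → π∥ = 2+12·λ ≈ 52.8328, π⊥ = 2+12·λ' ≈ -0.8328 ∈ [-1.1, 0.3) ⇒ IN Λ
candidate 2: (m,n)=(5,0) → π∥ = 5+0·λ ≈ 5.0000, π⊥ = 5+0·λ' ≈ 5.0000 ∉ [-1.1, 0.3) ⇒ out
candidate 3: (m,n)=(-1,-6) → π∥ = -1-6·λ ≈ -26.4164, π⊥ = -1-6·λ' ≈ 0.4164 ∉ [-1.1, 0.3) ⇒ out
candidate 4: (m,n)=(4,20) → π∥ = 4+20·λ ≈ 88.7214, π⊥ = 4+20·λ' ≈ -0.7214 ∈ [-1.1, 0.3) ⇒ IN Λ
candidate 5: (m,n)=(24,-6) → π∥ = 24-6·λ ≈ -1.4164, π⊥ = 24-6·λ' ≈ 25.4164 ∉ [-1.1, 0.3) ⇒ out
candidate 6: (m,n)=(5,22) → π∥ = 5+22·λ ≈ 98.1935, π⊥ = 5+22·λ' ≈ -0.1935 ∈ [-1.1, 0.3) ⇒ IN Λ
candidate 7: (m,n)=(-2,-5) → π∥ = -2-5·λ ≈ -23.1803, π⊥ = -2-5·λ' ≈ -0.8197 ∈ [-1.1, 0.3) ⇒ IN Λ
candidate 8: (m,n)=(-5,10) → π∥ = -5+10·λ ≈ 37.3607, π⊥ = -5+10·λ' ≈ -7.3607 ∉ [-1.1, 0.3) ⇒ out
candidate 9: (m,n)=(20,18) → π∥ = 20+18·λ ≈ 96.2492, π⊥ = 20+18·λ' ≈ 15.7508 ∉ [-1.1, 0.3) ⇒ out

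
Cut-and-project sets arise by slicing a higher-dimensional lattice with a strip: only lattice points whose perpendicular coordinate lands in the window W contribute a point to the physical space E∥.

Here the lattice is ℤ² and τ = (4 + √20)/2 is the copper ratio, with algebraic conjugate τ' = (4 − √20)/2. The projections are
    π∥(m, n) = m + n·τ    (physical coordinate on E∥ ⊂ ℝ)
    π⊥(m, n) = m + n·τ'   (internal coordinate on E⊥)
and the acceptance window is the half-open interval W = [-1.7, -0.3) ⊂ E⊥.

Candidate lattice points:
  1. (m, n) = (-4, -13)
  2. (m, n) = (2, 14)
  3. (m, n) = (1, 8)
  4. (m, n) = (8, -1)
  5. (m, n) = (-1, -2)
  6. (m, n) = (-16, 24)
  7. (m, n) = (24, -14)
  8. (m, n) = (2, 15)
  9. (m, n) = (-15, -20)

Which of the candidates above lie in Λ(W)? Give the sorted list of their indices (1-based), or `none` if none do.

1, 2, 3, 5, 8

τ' = (4−√20)/2 ≈ -0.23607.
#1 (-4,-13): internal coord -4 + (-13)·τ' = -0.93112; -0.93112 ∈ [-1.7, -0.3) → IN Λ
#2 (2,14): internal coord 2 + (14)·τ' = -1.30495; -1.30495 ∈ [-1.7, -0.3) → IN Λ
#3 (1,8): internal coord 1 + (8)·τ' = -0.88854; -0.88854 ∈ [-1.7, -0.3) → IN Λ
#4 (8,-1): internal coord 8 + (-1)·τ' = +8.23607; +8.23607 ∉ [-1.7, -0.3) → out
#5 (-1,-2): internal coord -1 + (-2)·τ' = -0.52786; -0.52786 ∈ [-1.7, -0.3) → IN Λ
#6 (-16,24): internal coord -16 + (24)·τ' = -21.66563; -21.66563 ∉ [-1.7, -0.3) → out
#7 (24,-14): internal coord 24 + (-14)·τ' = +27.30495; +27.30495 ∉ [-1.7, -0.3) → out
#8 (2,15): internal coord 2 + (15)·τ' = -1.54102; -1.54102 ∈ [-1.7, -0.3) → IN Λ
#9 (-15,-20): internal coord -15 + (-20)·τ' = -10.27864; -10.27864 ∉ [-1.7, -0.3) → out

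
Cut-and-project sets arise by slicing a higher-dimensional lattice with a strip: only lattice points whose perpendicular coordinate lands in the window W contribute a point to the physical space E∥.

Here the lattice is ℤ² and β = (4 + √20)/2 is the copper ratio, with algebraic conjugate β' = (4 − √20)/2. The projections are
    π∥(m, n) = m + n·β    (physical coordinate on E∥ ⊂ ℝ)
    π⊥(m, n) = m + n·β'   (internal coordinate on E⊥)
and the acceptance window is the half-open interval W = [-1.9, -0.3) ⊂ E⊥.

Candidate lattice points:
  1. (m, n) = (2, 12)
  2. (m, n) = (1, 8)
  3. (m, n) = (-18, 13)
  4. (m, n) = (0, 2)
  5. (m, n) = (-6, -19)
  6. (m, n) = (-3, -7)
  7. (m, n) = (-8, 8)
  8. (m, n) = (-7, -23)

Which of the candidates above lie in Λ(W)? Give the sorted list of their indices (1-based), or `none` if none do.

Numerically β ≈ 4.2361 and β' = −1/β ≈ -0.2361.
candidate 1: (m,n)=(2,12) → π∥ = 2+12·β ≈ 52.8328, π⊥ = 2+12·β' ≈ -0.8328 ∈ [-1.9, -0.3) ⇒ IN Λ
candidate 2: (m,n)=(1,8) → π∥ = 1+8·β ≈ 34.8885, π⊥ = 1+8·β' ≈ -0.8885 ∈ [-1.9, -0.3) ⇒ IN Λ
candidate 3: (m,n)=(-18,13) → π∥ = -18+13·β ≈ 37.0689, π⊥ = -18+13·β' ≈ -21.0689 ∉ [-1.9, -0.3) ⇒ out
candidate 4: (m,n)=(0,2) → π∥ = 0+2·β ≈ 8.4721, π⊥ = 0+2·β' ≈ -0.4721 ∈ [-1.9, -0.3) ⇒ IN Λ
candidate 5: (m,n)=(-6,-19) → π∥ = -6-19·β ≈ -86.4853, π⊥ = -6-19·β' ≈ -1.5147 ∈ [-1.9, -0.3) ⇒ IN Λ
candidate 6: (m,n)=(-3,-7) → π∥ = -3-7·β ≈ -32.6525, π⊥ = -3-7·β' ≈ -1.3475 ∈ [-1.9, -0.3) ⇒ IN Λ
candidate 7: (m,n)=(-8,8) → π∥ = -8+8·β ≈ 25.8885, π⊥ = -8+8·β' ≈ -9.8885 ∉ [-1.9, -0.3) ⇒ out
candidate 8: (m,n)=(-7,-23) → π∥ = -7-23·β ≈ -104.4296, π⊥ = -7-23·β' ≈ -1.5704 ∈ [-1.9, -0.3) ⇒ IN Λ

1, 2, 4, 5, 6, 8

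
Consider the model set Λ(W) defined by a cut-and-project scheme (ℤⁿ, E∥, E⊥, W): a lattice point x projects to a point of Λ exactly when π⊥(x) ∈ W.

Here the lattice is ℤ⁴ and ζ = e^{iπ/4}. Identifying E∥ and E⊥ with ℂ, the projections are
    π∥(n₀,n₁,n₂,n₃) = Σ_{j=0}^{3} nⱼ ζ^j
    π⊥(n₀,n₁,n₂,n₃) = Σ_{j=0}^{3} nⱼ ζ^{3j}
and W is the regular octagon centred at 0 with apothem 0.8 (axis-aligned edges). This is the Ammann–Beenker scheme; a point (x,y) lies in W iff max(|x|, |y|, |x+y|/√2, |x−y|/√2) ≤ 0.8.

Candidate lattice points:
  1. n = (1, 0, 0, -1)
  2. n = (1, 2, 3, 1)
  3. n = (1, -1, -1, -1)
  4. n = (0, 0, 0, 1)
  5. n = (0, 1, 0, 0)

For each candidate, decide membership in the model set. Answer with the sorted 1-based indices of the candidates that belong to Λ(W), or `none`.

1

Internal map: ζ^{3j} for j=0..3 gives (1,0), (−√2/2,√2/2), (0,−1), (√2/2,√2/2).
candidate 1: n = (1, 0, 0, -1) → π⊥ ≈ (+0.2929, -0.7071); max(|x|,|y|,|x±y|/√2) = 0.7071 ≤ 0.8 ⇒ ∈ W
candidate 2: n = (1, 2, 3, 1) → π⊥ ≈ (+0.2929, -0.8787); max(|x|,|y|,|x±y|/√2) = 0.8787 > 0.8 ⇒ ∉ W
candidate 3: n = (1, -1, -1, -1) → π⊥ ≈ (+1.0000, -0.4142); max(|x|,|y|,|x±y|/√2) = 1.0000 > 0.8 ⇒ ∉ W
candidate 4: n = (0, 0, 0, 1) → π⊥ ≈ (+0.7071, +0.7071); max(|x|,|y|,|x±y|/√2) = 1.0000 > 0.8 ⇒ ∉ W
candidate 5: n = (0, 1, 0, 0) → π⊥ ≈ (-0.7071, +0.7071); max(|x|,|y|,|x±y|/√2) = 1.0000 > 0.8 ⇒ ∉ W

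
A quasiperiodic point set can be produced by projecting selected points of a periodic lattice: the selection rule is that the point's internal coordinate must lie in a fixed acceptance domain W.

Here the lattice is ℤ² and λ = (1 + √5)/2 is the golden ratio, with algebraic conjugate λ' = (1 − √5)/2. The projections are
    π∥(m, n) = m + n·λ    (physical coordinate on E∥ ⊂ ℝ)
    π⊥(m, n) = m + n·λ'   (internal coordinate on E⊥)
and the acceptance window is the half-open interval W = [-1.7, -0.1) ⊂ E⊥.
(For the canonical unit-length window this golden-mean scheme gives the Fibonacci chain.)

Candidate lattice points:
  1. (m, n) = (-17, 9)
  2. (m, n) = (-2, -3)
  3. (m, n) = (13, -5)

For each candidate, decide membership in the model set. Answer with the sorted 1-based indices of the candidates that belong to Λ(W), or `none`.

Numerically λ ≈ 1.618034 and λ' = −1/λ ≈ -0.618034.
[1] lift (-17,9): star map gives -22.562306; window check -1.7 ≤ -22.562306 < -0.1 is false → out
[2] lift (-2,-3): star map gives -0.145898; window check -1.7 ≤ -0.145898 < -0.1 is true → IN Λ
[3] lift (13,-5): star map gives 16.090170; window check -1.7 ≤ 16.090170 < -0.1 is false → out

2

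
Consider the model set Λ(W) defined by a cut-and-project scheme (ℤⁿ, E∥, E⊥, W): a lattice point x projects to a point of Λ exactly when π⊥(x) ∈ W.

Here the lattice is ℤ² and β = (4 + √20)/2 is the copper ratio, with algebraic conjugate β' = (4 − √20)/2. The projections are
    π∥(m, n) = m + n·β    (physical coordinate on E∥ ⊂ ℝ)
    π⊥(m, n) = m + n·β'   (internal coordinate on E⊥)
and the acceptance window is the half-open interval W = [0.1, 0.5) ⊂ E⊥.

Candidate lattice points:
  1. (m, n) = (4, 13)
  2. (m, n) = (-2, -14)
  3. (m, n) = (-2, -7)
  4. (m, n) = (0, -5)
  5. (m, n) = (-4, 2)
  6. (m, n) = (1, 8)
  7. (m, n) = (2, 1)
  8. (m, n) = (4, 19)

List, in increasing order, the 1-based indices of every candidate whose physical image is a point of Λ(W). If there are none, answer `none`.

Numerically β ≈ 4.2361 and β' = −1/β ≈ -0.2361.
#1 (4,13): internal coord 4 + (13)·β' = +0.9311; +0.9311 ∉ [0.1, 0.5) → out
#2 (-2,-14): internal coord -2 + (-14)·β' = +1.3050; +1.3050 ∉ [0.1, 0.5) → out
#3 (-2,-7): internal coord -2 + (-7)·β' = -0.3475; -0.3475 ∉ [0.1, 0.5) → out
#4 (0,-5): internal coord 0 + (-5)·β' = +1.1803; +1.1803 ∉ [0.1, 0.5) → out
#5 (-4,2): internal coord -4 + (2)·β' = -4.4721; -4.4721 ∉ [0.1, 0.5) → out
#6 (1,8): internal coord 1 + (8)·β' = -0.8885; -0.8885 ∉ [0.1, 0.5) → out
#7 (2,1): internal coord 2 + (1)·β' = +1.7639; +1.7639 ∉ [0.1, 0.5) → out
#8 (4,19): internal coord 4 + (19)·β' = -0.4853; -0.4853 ∉ [0.1, 0.5) → out

none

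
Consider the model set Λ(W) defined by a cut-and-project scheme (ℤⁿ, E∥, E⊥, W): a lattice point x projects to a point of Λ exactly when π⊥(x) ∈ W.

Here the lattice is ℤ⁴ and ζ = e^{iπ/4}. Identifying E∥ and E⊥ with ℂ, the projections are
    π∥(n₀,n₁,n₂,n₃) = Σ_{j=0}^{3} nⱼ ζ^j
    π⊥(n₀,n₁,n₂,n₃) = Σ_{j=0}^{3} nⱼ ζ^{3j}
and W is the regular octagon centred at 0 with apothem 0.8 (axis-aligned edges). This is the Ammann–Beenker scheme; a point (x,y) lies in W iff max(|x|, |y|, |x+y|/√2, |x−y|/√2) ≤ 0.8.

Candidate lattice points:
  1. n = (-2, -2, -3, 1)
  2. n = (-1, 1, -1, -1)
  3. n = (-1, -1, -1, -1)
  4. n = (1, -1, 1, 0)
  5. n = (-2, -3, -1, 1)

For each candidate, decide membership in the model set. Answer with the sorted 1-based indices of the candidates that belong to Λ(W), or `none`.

none

With ζ = e^{iπ/4} the internal vectors are ζ^0,ζ^3,ζ^6,ζ^9.
#1 (-2, -2, -3, 1): internal (0.1213, 2.2929); octagon support 2.2929 vs apothem 0.8 → ∉ W
#2 (-1, 1, -1, -1): internal (-2.4142, 1.0000); octagon support 2.4142 vs apothem 0.8 → ∉ W
#3 (-1, -1, -1, -1): internal (-1.0000, -0.4142); octagon support 1.0000 vs apothem 0.8 → ∉ W
#4 (1, -1, 1, 0): internal (1.7071, -1.7071); octagon support 2.4142 vs apothem 0.8 → ∉ W
#5 (-2, -3, -1, 1): internal (0.8284, -0.4142); octagon support 0.8787 vs apothem 0.8 → ∉ W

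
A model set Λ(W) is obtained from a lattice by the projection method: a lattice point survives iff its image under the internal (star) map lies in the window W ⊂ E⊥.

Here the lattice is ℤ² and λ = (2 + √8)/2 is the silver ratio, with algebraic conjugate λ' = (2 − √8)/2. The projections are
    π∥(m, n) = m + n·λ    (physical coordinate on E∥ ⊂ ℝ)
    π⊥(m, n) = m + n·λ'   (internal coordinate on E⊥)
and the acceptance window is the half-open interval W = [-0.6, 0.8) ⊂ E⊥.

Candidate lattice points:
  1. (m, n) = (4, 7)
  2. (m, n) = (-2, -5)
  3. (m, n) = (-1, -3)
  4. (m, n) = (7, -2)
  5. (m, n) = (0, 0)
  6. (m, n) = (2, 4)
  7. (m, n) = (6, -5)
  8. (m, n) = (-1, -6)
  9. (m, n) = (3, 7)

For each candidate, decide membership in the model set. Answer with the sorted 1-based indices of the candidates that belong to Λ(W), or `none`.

λ' = (2−√8)/2 ≈ -0.414214.
#1 (4,7): internal coord 4 + (7)·λ' = +1.100505; +1.100505 ∉ [-0.6, 0.8) → out
#2 (-2,-5): internal coord -2 + (-5)·λ' = +0.071068; +0.071068 ∈ [-0.6, 0.8) → IN Λ
#3 (-1,-3): internal coord -1 + (-3)·λ' = +0.242641; +0.242641 ∈ [-0.6, 0.8) → IN Λ
#4 (7,-2): internal coord 7 + (-2)·λ' = +7.828427; +7.828427 ∉ [-0.6, 0.8) → out
#5 (0,0): internal coord 0 + (0)·λ' = +0.000000; +0.000000 ∈ [-0.6, 0.8) → IN Λ
#6 (2,4): internal coord 2 + (4)·λ' = +0.343146; +0.343146 ∈ [-0.6, 0.8) → IN Λ
#7 (6,-5): internal coord 6 + (-5)·λ' = +8.071068; +8.071068 ∉ [-0.6, 0.8) → out
#8 (-1,-6): internal coord -1 + (-6)·λ' = +1.485281; +1.485281 ∉ [-0.6, 0.8) → out
#9 (3,7): internal coord 3 + (7)·λ' = +0.100505; +0.100505 ∈ [-0.6, 0.8) → IN Λ

2, 3, 5, 6, 9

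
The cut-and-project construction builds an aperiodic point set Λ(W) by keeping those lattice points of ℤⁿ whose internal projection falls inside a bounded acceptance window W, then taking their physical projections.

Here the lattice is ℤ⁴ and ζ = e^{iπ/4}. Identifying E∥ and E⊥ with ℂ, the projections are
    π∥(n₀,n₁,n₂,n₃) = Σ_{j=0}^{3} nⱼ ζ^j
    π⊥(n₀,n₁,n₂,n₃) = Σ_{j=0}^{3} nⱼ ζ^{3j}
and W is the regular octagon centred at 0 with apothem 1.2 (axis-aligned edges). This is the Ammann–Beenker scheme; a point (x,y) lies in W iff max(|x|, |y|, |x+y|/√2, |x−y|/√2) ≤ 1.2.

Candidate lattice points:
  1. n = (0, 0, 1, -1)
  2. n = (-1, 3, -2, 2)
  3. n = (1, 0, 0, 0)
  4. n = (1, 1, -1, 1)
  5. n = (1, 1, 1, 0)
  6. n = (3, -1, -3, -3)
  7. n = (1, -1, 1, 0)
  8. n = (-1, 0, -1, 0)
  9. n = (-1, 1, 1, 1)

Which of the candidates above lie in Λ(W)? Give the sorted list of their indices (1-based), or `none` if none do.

3, 5, 9

With ζ = e^{iπ/4} the internal vectors are ζ^0,ζ^3,ζ^6,ζ^9.
#1 (0, 0, 1, -1): internal (-0.70711, -1.70711); octagon support 1.70711 vs apothem 1.2 → ∉ W
#2 (-1, 3, -2, 2): internal (-1.70711, 5.53553); octagon support 5.53553 vs apothem 1.2 → ∉ W
#3 (1, 0, 0, 0): internal (1.00000, 0.00000); octagon support 1.00000 vs apothem 1.2 → ∈ W
#4 (1, 1, -1, 1): internal (1.00000, 2.41421); octagon support 2.41421 vs apothem 1.2 → ∉ W
#5 (1, 1, 1, 0): internal (0.29289, -0.29289); octagon support 0.41421 vs apothem 1.2 → ∈ W
#6 (3, -1, -3, -3): internal (1.58579, 0.17157); octagon support 1.58579 vs apothem 1.2 → ∉ W
#7 (1, -1, 1, 0): internal (1.70711, -1.70711); octagon support 2.41421 vs apothem 1.2 → ∉ W
#8 (-1, 0, -1, 0): internal (-1.00000, 1.00000); octagon support 1.41421 vs apothem 1.2 → ∉ W
#9 (-1, 1, 1, 1): internal (-1.00000, 0.41421); octagon support 1.00000 vs apothem 1.2 → ∈ W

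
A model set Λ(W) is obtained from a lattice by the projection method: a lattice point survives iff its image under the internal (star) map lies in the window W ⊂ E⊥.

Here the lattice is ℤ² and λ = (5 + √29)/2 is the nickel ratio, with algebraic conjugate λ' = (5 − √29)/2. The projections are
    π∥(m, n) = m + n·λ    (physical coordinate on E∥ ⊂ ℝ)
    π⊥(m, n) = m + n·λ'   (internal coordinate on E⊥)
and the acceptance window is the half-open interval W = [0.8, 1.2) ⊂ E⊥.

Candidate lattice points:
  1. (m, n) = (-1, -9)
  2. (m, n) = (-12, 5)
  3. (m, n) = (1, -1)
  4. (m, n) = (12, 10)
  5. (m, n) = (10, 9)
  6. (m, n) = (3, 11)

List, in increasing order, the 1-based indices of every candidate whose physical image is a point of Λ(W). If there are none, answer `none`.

3, 6

Numerically λ ≈ 5.19258 and λ' = −1/λ ≈ -0.19258.
[1] lift (-1,-9): star map gives 0.73324; window check 0.8 ≤ 0.73324 < 1.2 is false → out
[2] lift (-12,5): star map gives -12.96291; window check 0.8 ≤ -12.96291 < 1.2 is false → out
[3] lift (1,-1): star map gives 1.19258; window check 0.8 ≤ 1.19258 < 1.2 is true → IN Λ
[4] lift (12,10): star map gives 10.07418; window check 0.8 ≤ 10.07418 < 1.2 is false → out
[5] lift (10,9): star map gives 8.26676; window check 0.8 ≤ 8.26676 < 1.2 is false → out
[6] lift (3,11): star map gives 0.88159; window check 0.8 ≤ 0.88159 < 1.2 is true → IN Λ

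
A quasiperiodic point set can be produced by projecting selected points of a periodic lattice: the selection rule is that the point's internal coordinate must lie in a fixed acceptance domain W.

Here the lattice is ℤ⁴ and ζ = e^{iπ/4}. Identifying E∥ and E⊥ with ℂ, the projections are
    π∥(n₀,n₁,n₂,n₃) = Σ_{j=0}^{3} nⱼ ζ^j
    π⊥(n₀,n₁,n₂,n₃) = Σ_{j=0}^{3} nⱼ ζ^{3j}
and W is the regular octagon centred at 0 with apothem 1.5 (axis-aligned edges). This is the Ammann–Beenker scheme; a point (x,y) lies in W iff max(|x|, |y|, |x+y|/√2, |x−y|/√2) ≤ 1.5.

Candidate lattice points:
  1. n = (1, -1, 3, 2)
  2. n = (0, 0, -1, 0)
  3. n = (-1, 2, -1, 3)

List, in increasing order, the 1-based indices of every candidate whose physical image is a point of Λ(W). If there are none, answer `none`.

2

With ζ = e^{iπ/4} the internal vectors are ζ^0,ζ^3,ζ^6,ζ^9.
#1 (1, -1, 3, 2): internal (3.1213, -2.2929); octagon support 3.8284 vs apothem 1.5 → ∉ W
#2 (0, 0, -1, 0): internal (0.0000, 1.0000); octagon support 1.0000 vs apothem 1.5 → ∈ W
#3 (-1, 2, -1, 3): internal (-0.2929, 4.5355); octagon support 4.5355 vs apothem 1.5 → ∉ W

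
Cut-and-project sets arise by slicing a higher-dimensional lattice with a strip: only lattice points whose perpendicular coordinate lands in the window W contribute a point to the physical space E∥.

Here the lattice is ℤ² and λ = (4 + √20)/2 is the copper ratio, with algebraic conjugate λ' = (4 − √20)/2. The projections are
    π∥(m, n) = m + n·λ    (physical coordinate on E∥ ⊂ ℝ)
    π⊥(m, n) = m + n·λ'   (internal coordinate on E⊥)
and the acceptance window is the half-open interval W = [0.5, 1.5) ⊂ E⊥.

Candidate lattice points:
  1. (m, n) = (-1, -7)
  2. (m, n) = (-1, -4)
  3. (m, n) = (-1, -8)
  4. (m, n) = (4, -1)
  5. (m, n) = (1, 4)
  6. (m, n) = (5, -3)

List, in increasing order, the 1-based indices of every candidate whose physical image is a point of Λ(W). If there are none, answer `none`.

1, 3

λ' = (4−√20)/2 ≈ -0.23607.
candidate 1: (m,n)=(-1,-7) → π∥ = -1-7·λ ≈ -30.65248, π⊥ = -1-7·λ' ≈ 0.65248 ∈ [0.5, 1.5) ⇒ IN Λ
candidate 2: (m,n)=(-1,-4) → π∥ = -1-4·λ ≈ -17.94427, π⊥ = -1-4·λ' ≈ -0.05573 ∉ [0.5, 1.5) ⇒ out
candidate 3: (m,n)=(-1,-8) → π∥ = -1-8·λ ≈ -34.88854, π⊥ = -1-8·λ' ≈ 0.88854 ∈ [0.5, 1.5) ⇒ IN Λ
candidate 4: (m,n)=(4,-1) → π∥ = 4-1·λ ≈ -0.23607, π⊥ = 4-1·λ' ≈ 4.23607 ∉ [0.5, 1.5) ⇒ out
candidate 5: (m,n)=(1,4) → π∥ = 1+4·λ ≈ 17.94427, π⊥ = 1+4·λ' ≈ 0.05573 ∉ [0.5, 1.5) ⇒ out
candidate 6: (m,n)=(5,-3) → π∥ = 5-3·λ ≈ -7.70820, π⊥ = 5-3·λ' ≈ 5.70820 ∉ [0.5, 1.5) ⇒ out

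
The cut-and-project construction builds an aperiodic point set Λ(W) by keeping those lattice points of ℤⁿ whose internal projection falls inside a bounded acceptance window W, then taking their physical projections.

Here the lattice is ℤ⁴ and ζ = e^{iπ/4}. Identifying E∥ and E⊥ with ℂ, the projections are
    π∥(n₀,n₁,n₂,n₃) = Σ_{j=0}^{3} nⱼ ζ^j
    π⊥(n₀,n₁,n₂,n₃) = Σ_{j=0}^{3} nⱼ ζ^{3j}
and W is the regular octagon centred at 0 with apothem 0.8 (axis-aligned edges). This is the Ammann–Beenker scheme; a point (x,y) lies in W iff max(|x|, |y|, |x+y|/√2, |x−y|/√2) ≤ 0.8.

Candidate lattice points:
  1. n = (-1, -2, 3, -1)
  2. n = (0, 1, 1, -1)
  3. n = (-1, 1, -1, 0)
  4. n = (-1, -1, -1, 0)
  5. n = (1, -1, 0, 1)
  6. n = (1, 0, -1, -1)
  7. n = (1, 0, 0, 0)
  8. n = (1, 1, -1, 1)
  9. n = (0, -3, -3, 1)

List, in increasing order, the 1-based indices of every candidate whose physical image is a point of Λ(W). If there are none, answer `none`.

4, 6

Internal map: ζ^{3j} for j=0..3 gives (1,0), (−√2/2,√2/2), (0,−1), (√2/2,√2/2).
candidate 1: n = (-1, -2, 3, -1) → π⊥ ≈ (-0.29289, -5.12132); max(|x|,|y|,|x±y|/√2) = 5.12132 > 0.8 ⇒ ∉ W
candidate 2: n = (0, 1, 1, -1) → π⊥ ≈ (-1.41421, -1.00000); max(|x|,|y|,|x±y|/√2) = 1.70711 > 0.8 ⇒ ∉ W
candidate 3: n = (-1, 1, -1, 0) → π⊥ ≈ (-1.70711, +1.70711); max(|x|,|y|,|x±y|/√2) = 2.41421 > 0.8 ⇒ ∉ W
candidate 4: n = (-1, -1, -1, 0) → π⊥ ≈ (-0.29289, +0.29289); max(|x|,|y|,|x±y|/√2) = 0.41421 ≤ 0.8 ⇒ ∈ W
candidate 5: n = (1, -1, 0, 1) → π⊥ ≈ (+2.41421, +0.00000); max(|x|,|y|,|x±y|/√2) = 2.41421 > 0.8 ⇒ ∉ W
candidate 6: n = (1, 0, -1, -1) → π⊥ ≈ (+0.29289, +0.29289); max(|x|,|y|,|x±y|/√2) = 0.41421 ≤ 0.8 ⇒ ∈ W
candidate 7: n = (1, 0, 0, 0) → π⊥ ≈ (+1.00000, +0.00000); max(|x|,|y|,|x±y|/√2) = 1.00000 > 0.8 ⇒ ∉ W
candidate 8: n = (1, 1, -1, 1) → π⊥ ≈ (+1.00000, +2.41421); max(|x|,|y|,|x±y|/√2) = 2.41421 > 0.8 ⇒ ∉ W
candidate 9: n = (0, -3, -3, 1) → π⊥ ≈ (+2.82843, +1.58579); max(|x|,|y|,|x±y|/√2) = 3.12132 > 0.8 ⇒ ∉ W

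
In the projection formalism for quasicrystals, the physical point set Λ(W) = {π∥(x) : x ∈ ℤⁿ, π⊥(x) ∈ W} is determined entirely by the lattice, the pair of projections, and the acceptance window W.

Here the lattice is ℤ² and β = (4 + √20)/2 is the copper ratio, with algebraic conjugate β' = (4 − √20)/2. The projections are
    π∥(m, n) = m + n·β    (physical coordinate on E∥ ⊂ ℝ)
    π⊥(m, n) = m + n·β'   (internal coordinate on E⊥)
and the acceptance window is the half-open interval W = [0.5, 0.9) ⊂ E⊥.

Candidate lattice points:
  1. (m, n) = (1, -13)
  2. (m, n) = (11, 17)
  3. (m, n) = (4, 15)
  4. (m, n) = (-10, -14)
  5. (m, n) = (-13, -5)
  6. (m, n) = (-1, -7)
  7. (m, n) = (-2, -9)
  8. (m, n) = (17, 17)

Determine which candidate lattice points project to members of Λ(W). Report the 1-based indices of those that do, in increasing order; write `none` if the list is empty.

Numerically β ≈ 4.2361 and β' = −1/β ≈ -0.2361.
[1] lift (1,-13): star map gives 4.0689; window check 0.5 ≤ 4.0689 < 0.9 is false → out
[2] lift (11,17): star map gives 6.9868; window check 0.5 ≤ 6.9868 < 0.9 is false → out
[3] lift (4,15): star map gives 0.4590; window check 0.5 ≤ 0.4590 < 0.9 is false → out
[4] lift (-10,-14): star map gives -6.6950; window check 0.5 ≤ -6.6950 < 0.9 is false → out
[5] lift (-13,-5): star map gives -11.8197; window check 0.5 ≤ -11.8197 < 0.9 is false → out
[6] lift (-1,-7): star map gives 0.6525; window check 0.5 ≤ 0.6525 < 0.9 is true → IN Λ
[7] lift (-2,-9): star map gives 0.1246; window check 0.5 ≤ 0.1246 < 0.9 is false → out
[8] lift (17,17): star map gives 12.9868; window check 0.5 ≤ 12.9868 < 0.9 is false → out

6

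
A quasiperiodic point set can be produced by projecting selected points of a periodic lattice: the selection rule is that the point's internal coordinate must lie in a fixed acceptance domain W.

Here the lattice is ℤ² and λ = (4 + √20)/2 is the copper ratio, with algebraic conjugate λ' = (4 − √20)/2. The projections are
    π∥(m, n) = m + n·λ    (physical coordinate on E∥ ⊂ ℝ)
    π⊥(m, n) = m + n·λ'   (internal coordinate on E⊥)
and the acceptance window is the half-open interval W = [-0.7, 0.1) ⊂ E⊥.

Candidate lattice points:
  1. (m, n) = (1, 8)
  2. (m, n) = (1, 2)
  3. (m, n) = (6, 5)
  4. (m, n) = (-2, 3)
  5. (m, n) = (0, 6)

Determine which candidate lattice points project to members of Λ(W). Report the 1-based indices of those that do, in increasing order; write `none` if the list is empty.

none

λ' = (4−√20)/2 ≈ -0.23607.
#1 (1,8): internal coord 1 + (8)·λ' = -0.88854; -0.88854 ∉ [-0.7, 0.1) → out
#2 (1,2): internal coord 1 + (2)·λ' = +0.52786; +0.52786 ∉ [-0.7, 0.1) → out
#3 (6,5): internal coord 6 + (5)·λ' = +4.81966; +4.81966 ∉ [-0.7, 0.1) → out
#4 (-2,3): internal coord -2 + (3)·λ' = -2.70820; -2.70820 ∉ [-0.7, 0.1) → out
#5 (0,6): internal coord 0 + (6)·λ' = -1.41641; -1.41641 ∉ [-0.7, 0.1) → out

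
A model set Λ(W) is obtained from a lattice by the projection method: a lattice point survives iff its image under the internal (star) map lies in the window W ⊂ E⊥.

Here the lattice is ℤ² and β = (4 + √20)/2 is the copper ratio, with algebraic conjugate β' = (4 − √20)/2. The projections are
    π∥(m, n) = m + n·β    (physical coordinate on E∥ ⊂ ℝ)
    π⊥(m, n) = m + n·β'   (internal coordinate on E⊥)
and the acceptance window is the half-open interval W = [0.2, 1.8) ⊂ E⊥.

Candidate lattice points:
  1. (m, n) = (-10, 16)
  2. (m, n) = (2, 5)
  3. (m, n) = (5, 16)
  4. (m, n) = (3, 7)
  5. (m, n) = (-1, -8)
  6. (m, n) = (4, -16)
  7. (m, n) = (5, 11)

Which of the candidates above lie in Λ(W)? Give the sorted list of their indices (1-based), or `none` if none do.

2, 3, 4, 5

Numerically β ≈ 4.236068 and β' = −1/β ≈ -0.236068.
candidate 1: (m,n)=(-10,16) → π∥ = -10+16·β ≈ 57.777088, π⊥ = -10+16·β' ≈ -13.777088 ∉ [0.2, 1.8) ⇒ out
candidate 2: (m,n)=(2,5) → π∥ = 2+5·β ≈ 23.180340, π⊥ = 2+5·β' ≈ 0.819660 ∈ [0.2, 1.8) ⇒ IN Λ
candidate 3: (m,n)=(5,16) → π∥ = 5+16·β ≈ 72.777088, π⊥ = 5+16·β' ≈ 1.222912 ∈ [0.2, 1.8) ⇒ IN Λ
candidate 4: (m,n)=(3,7) → π∥ = 3+7·β ≈ 32.652476, π⊥ = 3+7·β' ≈ 1.347524 ∈ [0.2, 1.8) ⇒ IN Λ
candidate 5: (m,n)=(-1,-8) → π∥ = -1-8·β ≈ -34.888544, π⊥ = -1-8·β' ≈ 0.888544 ∈ [0.2, 1.8) ⇒ IN Λ
candidate 6: (m,n)=(4,-16) → π∥ = 4-16·β ≈ -63.777088, π⊥ = 4-16·β' ≈ 7.777088 ∉ [0.2, 1.8) ⇒ out
candidate 7: (m,n)=(5,11) → π∥ = 5+11·β ≈ 51.596748, π⊥ = 5+11·β' ≈ 2.403252 ∉ [0.2, 1.8) ⇒ out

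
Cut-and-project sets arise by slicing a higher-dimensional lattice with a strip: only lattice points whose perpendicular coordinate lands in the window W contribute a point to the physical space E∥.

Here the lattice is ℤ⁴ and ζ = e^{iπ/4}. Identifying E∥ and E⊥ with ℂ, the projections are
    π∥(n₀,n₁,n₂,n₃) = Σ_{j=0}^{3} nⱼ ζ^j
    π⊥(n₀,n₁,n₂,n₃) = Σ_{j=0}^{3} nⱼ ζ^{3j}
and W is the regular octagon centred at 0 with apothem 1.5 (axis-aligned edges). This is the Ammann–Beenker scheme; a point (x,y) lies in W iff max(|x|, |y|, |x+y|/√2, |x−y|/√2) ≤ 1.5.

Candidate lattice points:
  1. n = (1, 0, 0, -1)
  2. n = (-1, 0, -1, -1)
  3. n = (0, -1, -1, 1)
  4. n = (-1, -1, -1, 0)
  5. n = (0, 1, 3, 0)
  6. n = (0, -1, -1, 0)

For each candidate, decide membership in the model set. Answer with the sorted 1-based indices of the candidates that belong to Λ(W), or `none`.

1, 4, 6

With ζ = e^{iπ/4} the internal vectors are ζ^0,ζ^3,ζ^6,ζ^9.
candidate 1: n = (1, 0, 0, -1) → π⊥ ≈ (+0.29289, -0.70711); max(|x|,|y|,|x±y|/√2) = 0.70711 ≤ 1.5 ⇒ ∈ W
candidate 2: n = (-1, 0, -1, -1) → π⊥ ≈ (-1.70711, +0.29289); max(|x|,|y|,|x±y|/√2) = 1.70711 > 1.5 ⇒ ∉ W
candidate 3: n = (0, -1, -1, 1) → π⊥ ≈ (+1.41421, +1.00000); max(|x|,|y|,|x±y|/√2) = 1.70711 > 1.5 ⇒ ∉ W
candidate 4: n = (-1, -1, -1, 0) → π⊥ ≈ (-0.29289, +0.29289); max(|x|,|y|,|x±y|/√2) = 0.41421 ≤ 1.5 ⇒ ∈ W
candidate 5: n = (0, 1, 3, 0) → π⊥ ≈ (-0.70711, -2.29289); max(|x|,|y|,|x±y|/√2) = 2.29289 > 1.5 ⇒ ∉ W
candidate 6: n = (0, -1, -1, 0) → π⊥ ≈ (+0.70711, +0.29289); max(|x|,|y|,|x±y|/√2) = 0.70711 ≤ 1.5 ⇒ ∈ W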